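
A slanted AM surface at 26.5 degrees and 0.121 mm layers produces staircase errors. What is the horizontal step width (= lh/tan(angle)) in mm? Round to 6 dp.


step = 0.121 / tan(26.5) = 0.242688 mm


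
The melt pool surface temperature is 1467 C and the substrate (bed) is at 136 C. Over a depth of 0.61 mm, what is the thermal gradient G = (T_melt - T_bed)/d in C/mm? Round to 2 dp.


G = (1467-136)/0.61 = 2181.97 C/mm


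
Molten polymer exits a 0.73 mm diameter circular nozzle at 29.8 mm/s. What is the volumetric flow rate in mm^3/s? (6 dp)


A = pi*(0.73/2)^2 = 0.41853868 mm^2
Q = 0.41853868 * 29.8 = 12.472453 mm^3/s


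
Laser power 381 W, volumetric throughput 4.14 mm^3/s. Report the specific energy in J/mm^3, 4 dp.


SE = 381 / 4.14 = 92.029 J/mm^3


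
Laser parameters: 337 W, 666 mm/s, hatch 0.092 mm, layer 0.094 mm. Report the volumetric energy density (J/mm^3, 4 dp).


E = 337 / (666*0.092*0.094) = 58.5113 J/mm^3


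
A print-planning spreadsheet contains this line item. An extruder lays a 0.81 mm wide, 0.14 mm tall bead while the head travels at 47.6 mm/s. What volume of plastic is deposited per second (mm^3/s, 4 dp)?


Rate = 0.81 * 0.14 * 47.6 = 5.3978 mm^3/s


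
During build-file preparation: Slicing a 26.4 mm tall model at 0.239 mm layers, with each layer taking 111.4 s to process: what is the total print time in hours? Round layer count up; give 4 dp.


Layers = ceil(26.4/0.239) = 111
t = 111 * 111.4 / 3600 = 3.4348 hrs


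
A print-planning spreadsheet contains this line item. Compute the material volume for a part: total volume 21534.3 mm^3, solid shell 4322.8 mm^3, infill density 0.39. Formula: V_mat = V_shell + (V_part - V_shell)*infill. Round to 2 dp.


V_infill = (21534.3 - 4322.8) * 0.39 = 6712.49
V_total = 4322.8 + 6712.49 = 11035.29 mm^3


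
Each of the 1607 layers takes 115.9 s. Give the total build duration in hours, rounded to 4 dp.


t = 1607 * 115.9 / 3600 = 51.7365 hrs


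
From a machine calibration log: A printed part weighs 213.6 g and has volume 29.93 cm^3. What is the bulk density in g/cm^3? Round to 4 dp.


rho = 213.6 / 29.93 = 7.1367 g/cm^3


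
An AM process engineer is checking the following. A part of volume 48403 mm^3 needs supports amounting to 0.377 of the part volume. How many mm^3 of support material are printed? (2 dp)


V_support = 48403 * 0.377 = 18247.93 mm^3


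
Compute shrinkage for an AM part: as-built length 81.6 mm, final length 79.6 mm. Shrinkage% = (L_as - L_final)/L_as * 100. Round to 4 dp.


Shrinkage = ((81.6-79.6)/81.6)*100 = 2.451 %


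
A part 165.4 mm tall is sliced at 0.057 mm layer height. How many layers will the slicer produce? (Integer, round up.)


Layers = ceil(165.4/0.057) = 2902


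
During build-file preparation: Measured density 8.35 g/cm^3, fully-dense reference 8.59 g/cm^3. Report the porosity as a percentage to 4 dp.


Porosity = (1-8.35/8.59)*100 = 2.7939 %


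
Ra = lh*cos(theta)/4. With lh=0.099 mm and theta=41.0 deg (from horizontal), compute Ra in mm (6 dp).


Ra = 0.099 * cos(41.0) / 4 = 0.018679 mm


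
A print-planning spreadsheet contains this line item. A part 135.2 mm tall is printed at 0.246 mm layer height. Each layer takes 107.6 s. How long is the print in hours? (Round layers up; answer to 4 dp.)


Layers = ceil(135.2/0.246) = 550
t = 550 * 107.6 / 3600 = 16.4389 hrs


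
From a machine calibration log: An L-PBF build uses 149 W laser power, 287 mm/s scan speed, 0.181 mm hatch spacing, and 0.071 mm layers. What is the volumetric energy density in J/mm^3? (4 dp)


E = 149 / (287*0.181*0.071) = 40.3987 J/mm^3


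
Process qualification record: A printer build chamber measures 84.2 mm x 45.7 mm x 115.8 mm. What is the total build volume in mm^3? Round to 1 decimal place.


V = 84.2 * 45.7 * 115.8 = 445591.5 mm^3


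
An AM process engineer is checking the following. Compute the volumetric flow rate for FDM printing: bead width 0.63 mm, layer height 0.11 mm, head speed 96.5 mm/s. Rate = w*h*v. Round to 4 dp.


Rate = 0.63 * 0.11 * 96.5 = 6.6875 mm^3/s


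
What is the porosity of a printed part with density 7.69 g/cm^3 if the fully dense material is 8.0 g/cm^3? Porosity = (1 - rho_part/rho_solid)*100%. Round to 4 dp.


Porosity = (1-7.69/8.0)*100 = 3.875 %


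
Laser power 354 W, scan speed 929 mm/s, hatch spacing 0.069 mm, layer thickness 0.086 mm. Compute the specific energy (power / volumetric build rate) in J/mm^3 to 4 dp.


Build rate = 929 * 0.069 * 0.086 = 5.512686 mm^3/s
SE = 354 / 5.512686 = 64.2155 J/mm^3


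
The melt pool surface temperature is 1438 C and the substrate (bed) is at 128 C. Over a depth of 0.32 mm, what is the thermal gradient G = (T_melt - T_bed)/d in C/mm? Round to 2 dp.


G = (1438-128)/0.32 = 4093.75 C/mm


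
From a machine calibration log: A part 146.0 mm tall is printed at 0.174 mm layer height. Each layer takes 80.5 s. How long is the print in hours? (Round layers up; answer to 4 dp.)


Layers = ceil(146.0/0.174) = 840
t = 840 * 80.5 / 3600 = 18.7833 hrs


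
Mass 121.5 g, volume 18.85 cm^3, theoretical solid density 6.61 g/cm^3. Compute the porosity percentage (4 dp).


rho_part = 121.5 / 18.85 = 6.44562334 g/cm^3
Porosity = (1 - 6.44562334/6.61)*100 = 2.4868 %


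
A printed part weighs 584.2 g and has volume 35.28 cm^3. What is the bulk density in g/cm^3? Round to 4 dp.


rho = 584.2 / 35.28 = 16.559 g/cm^3


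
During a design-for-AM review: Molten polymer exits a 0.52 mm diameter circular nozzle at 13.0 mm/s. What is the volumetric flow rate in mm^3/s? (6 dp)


A = pi*(0.52/2)^2 = 0.21237166 mm^2
Q = 0.21237166 * 13.0 = 2.760832 mm^3/s


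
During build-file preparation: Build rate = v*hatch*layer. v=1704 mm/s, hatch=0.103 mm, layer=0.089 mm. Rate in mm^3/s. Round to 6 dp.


Rate = 1704 * 0.103 * 0.089 = 15.620568 mm^3/s


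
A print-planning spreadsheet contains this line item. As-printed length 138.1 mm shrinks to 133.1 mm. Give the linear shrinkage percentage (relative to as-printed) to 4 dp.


Shrinkage = ((138.1-133.1)/138.1)*100 = 3.6206 %


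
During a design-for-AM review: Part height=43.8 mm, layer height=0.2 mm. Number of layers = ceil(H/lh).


Layers = ceil(43.8/0.2) = 219


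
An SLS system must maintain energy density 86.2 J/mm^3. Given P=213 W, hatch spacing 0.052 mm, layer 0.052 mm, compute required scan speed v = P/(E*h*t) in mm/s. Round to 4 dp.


v = 213 / (86.2*0.052*0.052) = 913.8305 mm/s


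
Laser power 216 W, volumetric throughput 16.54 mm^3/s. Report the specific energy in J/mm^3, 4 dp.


SE = 216 / 16.54 = 13.0593 J/mm^3


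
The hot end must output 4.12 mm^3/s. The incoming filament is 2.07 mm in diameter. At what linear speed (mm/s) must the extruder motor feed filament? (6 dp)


A = pi*(2.07/2)^2 = 3.365353
v = 4.12 / 3.365353 = 1.22424 mm/s


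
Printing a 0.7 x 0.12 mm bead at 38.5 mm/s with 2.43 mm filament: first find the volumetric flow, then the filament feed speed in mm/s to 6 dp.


Q = 0.7 * 0.12 * 38.5 = 3.234 mm^3/s
A_fil = pi*(2.43/2)^2 = 4.63769762 mm^2
v_feed = 3.234 / 4.63769762 = 0.697329 mm/s


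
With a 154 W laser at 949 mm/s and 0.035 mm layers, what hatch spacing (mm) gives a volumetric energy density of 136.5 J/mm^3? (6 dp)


h = 154 / (136.5*949*0.035) = 0.033967 mm


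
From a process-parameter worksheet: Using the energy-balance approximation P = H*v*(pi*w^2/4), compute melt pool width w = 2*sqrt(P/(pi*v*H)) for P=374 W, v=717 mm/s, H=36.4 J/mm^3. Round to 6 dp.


w = 2*sqrt(374/(pi*717*36.4)) = 0.135077 mm


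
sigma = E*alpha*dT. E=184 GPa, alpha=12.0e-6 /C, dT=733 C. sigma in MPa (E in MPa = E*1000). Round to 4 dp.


sigma = 184*1000 * 12.0e-6 * 733 = 1618.464 MPa


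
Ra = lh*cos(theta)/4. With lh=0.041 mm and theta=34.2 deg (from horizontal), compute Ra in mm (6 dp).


Ra = 0.041 * cos(34.2) / 4 = 0.008478 mm


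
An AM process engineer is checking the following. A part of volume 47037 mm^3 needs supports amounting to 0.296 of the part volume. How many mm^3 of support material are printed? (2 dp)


V_support = 47037 * 0.296 = 13922.95 mm^3


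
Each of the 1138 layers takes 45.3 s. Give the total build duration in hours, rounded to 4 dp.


t = 1138 * 45.3 / 3600 = 14.3198 hrs


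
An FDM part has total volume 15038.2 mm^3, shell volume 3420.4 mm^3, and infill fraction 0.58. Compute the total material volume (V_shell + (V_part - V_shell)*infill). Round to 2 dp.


V_infill = (15038.2 - 3420.4) * 0.58 = 6738.32
V_total = 3420.4 + 6738.32 = 10158.72 mm^3


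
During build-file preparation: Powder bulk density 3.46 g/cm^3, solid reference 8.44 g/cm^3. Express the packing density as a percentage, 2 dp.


Packing = (3.46/8.44)*100 = 41.0 %


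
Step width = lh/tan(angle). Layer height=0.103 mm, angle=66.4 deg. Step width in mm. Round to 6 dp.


step = 0.103 / tan(66.4) = 0.045 mm


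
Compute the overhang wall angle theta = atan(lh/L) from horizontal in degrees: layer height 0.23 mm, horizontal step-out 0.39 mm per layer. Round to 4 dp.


angle = atan(0.23/0.39) = 30.5297 degrees


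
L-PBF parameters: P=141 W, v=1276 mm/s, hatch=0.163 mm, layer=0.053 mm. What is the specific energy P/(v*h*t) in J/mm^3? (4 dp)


Build rate = 1276 * 0.163 * 0.053 = 11.023364 mm^3/s
SE = 141 / 11.023364 = 12.791 J/mm^3


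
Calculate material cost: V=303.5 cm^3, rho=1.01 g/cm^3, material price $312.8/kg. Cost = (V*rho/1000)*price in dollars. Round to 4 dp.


Mass = 303.5*1.01/1000 = 0.306535 kg
Cost = 0.306535 * 312.8 = 95.8841 $


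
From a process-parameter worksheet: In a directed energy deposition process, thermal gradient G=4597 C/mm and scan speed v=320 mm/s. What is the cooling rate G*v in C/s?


CR = 4597 * 320 = 1471040 C/s


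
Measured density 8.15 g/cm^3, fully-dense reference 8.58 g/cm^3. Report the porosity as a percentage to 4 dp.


Porosity = (1-8.15/8.58)*100 = 5.0117 %


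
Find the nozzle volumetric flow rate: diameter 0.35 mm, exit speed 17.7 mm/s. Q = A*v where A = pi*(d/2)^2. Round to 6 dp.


A = pi*(0.35/2)^2 = 0.09621128 mm^2
Q = 0.09621128 * 17.7 = 1.70294 mm^3/s


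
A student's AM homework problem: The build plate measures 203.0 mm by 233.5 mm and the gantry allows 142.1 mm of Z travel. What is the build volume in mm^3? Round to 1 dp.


V = 203.0 * 233.5 * 142.1 = 6735611.1 mm^3


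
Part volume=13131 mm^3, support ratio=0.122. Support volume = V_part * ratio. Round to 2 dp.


V_support = 13131 * 0.122 = 1601.98 mm^3


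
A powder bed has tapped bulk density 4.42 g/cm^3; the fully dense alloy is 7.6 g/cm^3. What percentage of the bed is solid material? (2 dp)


Packing = (4.42/7.6)*100 = 58.16 %


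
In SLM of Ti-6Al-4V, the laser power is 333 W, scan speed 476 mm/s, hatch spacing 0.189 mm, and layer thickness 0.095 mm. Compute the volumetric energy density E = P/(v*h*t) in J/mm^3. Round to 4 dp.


E = 333 / (476*0.189*0.095) = 38.963 J/mm^3


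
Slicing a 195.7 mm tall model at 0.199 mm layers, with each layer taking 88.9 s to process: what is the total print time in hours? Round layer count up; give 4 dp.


Layers = ceil(195.7/0.199) = 984
t = 984 * 88.9 / 3600 = 24.2993 hrs


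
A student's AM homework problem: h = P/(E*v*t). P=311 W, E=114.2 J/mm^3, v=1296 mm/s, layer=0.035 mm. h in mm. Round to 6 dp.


h = 311 / (114.2*1296*0.035) = 0.060037 mm


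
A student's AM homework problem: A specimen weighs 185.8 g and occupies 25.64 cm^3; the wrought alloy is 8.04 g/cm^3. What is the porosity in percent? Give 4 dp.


rho_part = 185.8 / 25.64 = 7.24648986 g/cm^3
Porosity = (1 - 7.24648986/8.04)*100 = 9.8695 %


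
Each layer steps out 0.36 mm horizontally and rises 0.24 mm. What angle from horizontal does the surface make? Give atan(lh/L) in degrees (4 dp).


angle = atan(0.24/0.36) = 33.6901 degrees


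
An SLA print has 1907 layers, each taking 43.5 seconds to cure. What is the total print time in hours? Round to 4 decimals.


t = 1907 * 43.5 / 3600 = 23.0429 hrs


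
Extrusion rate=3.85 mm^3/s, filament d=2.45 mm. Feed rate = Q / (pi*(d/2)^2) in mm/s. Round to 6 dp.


A = pi*(2.45/2)^2 = 4.714352
v = 3.85 / 4.714352 = 0.816655 mm/s


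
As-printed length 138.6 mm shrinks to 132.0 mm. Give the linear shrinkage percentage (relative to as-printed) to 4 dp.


Shrinkage = ((138.6-132.0)/138.6)*100 = 4.7619 %


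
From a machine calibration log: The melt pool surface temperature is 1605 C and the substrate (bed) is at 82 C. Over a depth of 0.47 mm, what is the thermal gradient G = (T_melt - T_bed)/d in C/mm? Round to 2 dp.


G = (1605-82)/0.47 = 3240.43 C/mm


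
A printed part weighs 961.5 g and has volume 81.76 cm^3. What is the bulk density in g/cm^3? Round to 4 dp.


rho = 961.5 / 81.76 = 11.76 g/cm^3


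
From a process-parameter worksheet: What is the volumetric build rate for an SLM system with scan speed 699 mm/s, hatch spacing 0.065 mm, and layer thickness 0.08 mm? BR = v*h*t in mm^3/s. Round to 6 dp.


Rate = 699 * 0.065 * 0.08 = 3.6348 mm^3/s


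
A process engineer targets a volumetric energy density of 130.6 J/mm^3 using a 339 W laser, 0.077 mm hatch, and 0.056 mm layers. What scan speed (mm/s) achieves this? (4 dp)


v = 339 / (130.6*0.077*0.056) = 601.974 mm/s


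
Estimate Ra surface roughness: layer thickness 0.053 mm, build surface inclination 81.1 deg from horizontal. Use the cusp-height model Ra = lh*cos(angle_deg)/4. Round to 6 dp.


Ra = 0.053 * cos(81.1) / 4 = 0.00205 mm


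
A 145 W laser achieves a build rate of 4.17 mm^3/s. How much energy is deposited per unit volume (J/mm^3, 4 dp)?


SE = 145 / 4.17 = 34.7722 J/mm^3


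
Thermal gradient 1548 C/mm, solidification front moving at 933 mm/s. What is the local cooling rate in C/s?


CR = 1548 * 933 = 1444284 C/s


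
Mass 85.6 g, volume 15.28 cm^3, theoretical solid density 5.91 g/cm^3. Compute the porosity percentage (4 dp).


rho_part = 85.6 / 15.28 = 5.60209424 g/cm^3
Porosity = (1 - 5.60209424/5.91)*100 = 5.2099 %


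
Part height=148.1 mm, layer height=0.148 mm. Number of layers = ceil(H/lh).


Layers = ceil(148.1/0.148) = 1001


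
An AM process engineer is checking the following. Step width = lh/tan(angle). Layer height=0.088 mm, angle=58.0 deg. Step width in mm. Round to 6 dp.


step = 0.088 / tan(58.0) = 0.054989 mm


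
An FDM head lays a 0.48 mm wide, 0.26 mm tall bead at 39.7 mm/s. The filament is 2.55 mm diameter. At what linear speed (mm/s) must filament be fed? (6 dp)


Q = 0.48 * 0.26 * 39.7 = 4.95456 mm^3/s
A_fil = pi*(2.55/2)^2 = 5.10705156 mm^2
v_feed = 4.95456 / 5.10705156 = 0.970141 mm/s


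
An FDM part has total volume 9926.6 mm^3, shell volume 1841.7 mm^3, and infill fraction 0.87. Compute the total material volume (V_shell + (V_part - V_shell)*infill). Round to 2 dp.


V_infill = (9926.6 - 1841.7) * 0.87 = 7033.86
V_total = 1841.7 + 7033.86 = 8875.56 mm^3


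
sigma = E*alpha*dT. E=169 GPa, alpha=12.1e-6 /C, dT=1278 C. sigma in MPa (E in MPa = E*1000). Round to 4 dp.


sigma = 169*1000 * 12.1e-6 * 1278 = 2613.3822 MPa


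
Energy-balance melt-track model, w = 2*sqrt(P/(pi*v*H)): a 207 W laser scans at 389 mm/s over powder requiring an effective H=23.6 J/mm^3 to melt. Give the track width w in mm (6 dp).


w = 2*sqrt(207/(pi*389*23.6)) = 0.169437 mm


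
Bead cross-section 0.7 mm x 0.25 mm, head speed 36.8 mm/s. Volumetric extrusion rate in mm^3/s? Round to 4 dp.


Rate = 0.7 * 0.25 * 36.8 = 6.44 mm^3/s


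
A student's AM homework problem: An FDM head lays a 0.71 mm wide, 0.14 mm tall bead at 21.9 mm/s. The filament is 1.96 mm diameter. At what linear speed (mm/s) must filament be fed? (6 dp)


Q = 0.71 * 0.14 * 21.9 = 2.17686 mm^3/s
A_fil = pi*(1.96/2)^2 = 3.01718558 mm^2
v_feed = 2.17686 / 3.01718558 = 0.721487 mm/s


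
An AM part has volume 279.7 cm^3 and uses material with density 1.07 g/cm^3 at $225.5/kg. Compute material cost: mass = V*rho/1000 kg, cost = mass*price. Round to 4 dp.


Mass = 279.7*1.07/1000 = 0.299279 kg
Cost = 0.299279 * 225.5 = 67.4874 $


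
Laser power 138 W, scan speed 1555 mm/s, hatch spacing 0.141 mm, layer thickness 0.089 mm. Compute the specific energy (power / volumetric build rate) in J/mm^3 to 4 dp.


Build rate = 1555 * 0.141 * 0.089 = 19.513695 mm^3/s
SE = 138 / 19.513695 = 7.072 J/mm^3


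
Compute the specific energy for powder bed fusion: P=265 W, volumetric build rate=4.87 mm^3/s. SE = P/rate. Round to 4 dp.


SE = 265 / 4.87 = 54.4148 J/mm^3


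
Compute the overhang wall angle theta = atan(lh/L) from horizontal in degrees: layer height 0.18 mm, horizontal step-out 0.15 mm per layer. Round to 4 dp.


angle = atan(0.18/0.15) = 50.1944 degrees


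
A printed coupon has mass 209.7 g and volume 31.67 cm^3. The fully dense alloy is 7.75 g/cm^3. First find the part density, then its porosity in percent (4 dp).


rho_part = 209.7 / 31.67 = 6.62140827 g/cm^3
Porosity = (1 - 6.62140827/7.75)*100 = 14.5625 %


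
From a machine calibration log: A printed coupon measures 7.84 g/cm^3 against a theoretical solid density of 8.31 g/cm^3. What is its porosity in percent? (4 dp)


Porosity = (1-7.84/8.31)*100 = 5.6558 %


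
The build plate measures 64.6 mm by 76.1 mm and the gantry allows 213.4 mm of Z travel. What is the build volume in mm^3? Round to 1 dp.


V = 64.6 * 76.1 * 213.4 = 1049087.2 mm^3


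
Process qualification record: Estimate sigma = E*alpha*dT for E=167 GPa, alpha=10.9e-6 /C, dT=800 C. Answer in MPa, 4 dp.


sigma = 167*1000 * 10.9e-6 * 800 = 1456.24 MPa


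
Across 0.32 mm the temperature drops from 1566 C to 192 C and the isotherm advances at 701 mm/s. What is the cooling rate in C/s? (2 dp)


G = (1566-192)/0.32 = 4293.75 C/mm
CR = 4293.75 * 701 = 3009918.75 C/s


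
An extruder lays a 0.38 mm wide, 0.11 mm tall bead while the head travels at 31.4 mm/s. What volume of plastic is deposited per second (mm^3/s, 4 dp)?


Rate = 0.38 * 0.11 * 31.4 = 1.3125 mm^3/s


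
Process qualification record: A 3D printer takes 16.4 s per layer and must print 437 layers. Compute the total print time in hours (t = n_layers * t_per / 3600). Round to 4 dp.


t = 437 * 16.4 / 3600 = 1.9908 hrs


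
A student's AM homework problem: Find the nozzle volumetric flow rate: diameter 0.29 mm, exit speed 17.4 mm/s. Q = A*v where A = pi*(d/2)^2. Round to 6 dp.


A = pi*(0.29/2)^2 = 0.06605199 mm^2
Q = 0.06605199 * 17.4 = 1.149305 mm^3/s


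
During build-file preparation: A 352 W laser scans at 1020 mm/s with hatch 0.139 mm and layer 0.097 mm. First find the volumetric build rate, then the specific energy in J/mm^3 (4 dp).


Build rate = 1020 * 0.139 * 0.097 = 13.75266 mm^3/s
SE = 352 / 13.75266 = 25.595 J/mm^3


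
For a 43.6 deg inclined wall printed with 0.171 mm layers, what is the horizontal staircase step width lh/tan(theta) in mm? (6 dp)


step = 0.171 / tan(43.6) = 0.179568 mm


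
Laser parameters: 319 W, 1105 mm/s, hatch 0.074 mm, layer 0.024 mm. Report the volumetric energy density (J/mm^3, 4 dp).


E = 319 / (1105*0.074*0.024) = 162.5494 J/mm^3


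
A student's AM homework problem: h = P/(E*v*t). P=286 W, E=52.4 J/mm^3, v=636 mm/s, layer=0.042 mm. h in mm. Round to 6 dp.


h = 286 / (52.4*636*0.042) = 0.204328 mm


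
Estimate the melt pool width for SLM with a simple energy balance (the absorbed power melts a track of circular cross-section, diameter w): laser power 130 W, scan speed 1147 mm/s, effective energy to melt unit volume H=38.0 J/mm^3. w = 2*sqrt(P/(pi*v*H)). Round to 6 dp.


w = 2*sqrt(130/(pi*1147*38.0)) = 0.061624 mm


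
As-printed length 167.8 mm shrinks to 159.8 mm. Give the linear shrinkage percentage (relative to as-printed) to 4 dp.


Shrinkage = ((167.8-159.8)/167.8)*100 = 4.7676 %


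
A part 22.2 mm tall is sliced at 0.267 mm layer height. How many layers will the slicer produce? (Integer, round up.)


Layers = ceil(22.2/0.267) = 84


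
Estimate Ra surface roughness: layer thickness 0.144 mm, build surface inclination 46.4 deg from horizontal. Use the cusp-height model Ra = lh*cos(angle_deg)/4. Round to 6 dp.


Ra = 0.144 * cos(46.4) / 4 = 0.024826 mm


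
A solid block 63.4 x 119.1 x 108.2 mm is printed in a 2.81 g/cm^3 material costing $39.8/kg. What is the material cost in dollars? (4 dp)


V = 63.4 * 119.1 * 108.2 = 817011.708 mm^3 = 817.011708 cm^3
Mass = 817.011708 * 2.81 / 1000 = 2.2958029 kg
Cost = 2.2958029 * 39.8 = 91.373 $


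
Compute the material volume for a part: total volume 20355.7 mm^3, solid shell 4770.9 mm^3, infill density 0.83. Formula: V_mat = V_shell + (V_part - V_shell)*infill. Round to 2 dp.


V_infill = (20355.7 - 4770.9) * 0.83 = 12935.38
V_total = 4770.9 + 12935.38 = 17706.28 mm^3


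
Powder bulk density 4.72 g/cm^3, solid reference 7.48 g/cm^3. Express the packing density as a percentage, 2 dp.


Packing = (4.72/7.48)*100 = 63.1 %


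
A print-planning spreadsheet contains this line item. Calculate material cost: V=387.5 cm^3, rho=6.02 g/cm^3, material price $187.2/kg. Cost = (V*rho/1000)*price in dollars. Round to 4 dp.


Mass = 387.5*6.02/1000 = 2.33275 kg
Cost = 2.33275 * 187.2 = 436.6908 $


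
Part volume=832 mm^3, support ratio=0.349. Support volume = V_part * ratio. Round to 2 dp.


V_support = 832 * 0.349 = 290.37 mm^3


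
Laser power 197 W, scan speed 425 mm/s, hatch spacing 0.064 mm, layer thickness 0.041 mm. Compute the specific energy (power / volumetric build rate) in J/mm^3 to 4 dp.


Build rate = 425 * 0.064 * 0.041 = 1.1152 mm^3/s
SE = 197 / 1.1152 = 176.6499 J/mm^3


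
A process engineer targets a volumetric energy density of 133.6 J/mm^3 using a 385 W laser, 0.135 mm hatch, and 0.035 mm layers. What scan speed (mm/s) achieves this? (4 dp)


v = 385 / (133.6*0.135*0.035) = 609.8913 mm/s


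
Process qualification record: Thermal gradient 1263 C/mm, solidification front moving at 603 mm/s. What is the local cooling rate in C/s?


CR = 1263 * 603 = 761589 C/s


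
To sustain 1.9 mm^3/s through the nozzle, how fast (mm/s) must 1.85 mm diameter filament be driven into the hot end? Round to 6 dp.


A = pi*(1.85/2)^2 = 2.688025
v = 1.9 / 2.688025 = 0.706839 mm/s


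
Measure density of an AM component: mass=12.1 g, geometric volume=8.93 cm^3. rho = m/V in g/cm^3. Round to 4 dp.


rho = 12.1 / 8.93 = 1.355 g/cm^3


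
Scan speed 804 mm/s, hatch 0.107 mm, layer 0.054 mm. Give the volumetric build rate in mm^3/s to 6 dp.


Rate = 804 * 0.107 * 0.054 = 4.645512 mm^3/s


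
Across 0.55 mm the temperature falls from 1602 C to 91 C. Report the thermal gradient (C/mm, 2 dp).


G = (1602-91)/0.55 = 2747.27 C/mm


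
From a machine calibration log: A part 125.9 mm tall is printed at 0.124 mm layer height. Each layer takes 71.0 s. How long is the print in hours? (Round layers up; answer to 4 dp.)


Layers = ceil(125.9/0.124) = 1016
t = 1016 * 71.0 / 3600 = 20.0378 hrs


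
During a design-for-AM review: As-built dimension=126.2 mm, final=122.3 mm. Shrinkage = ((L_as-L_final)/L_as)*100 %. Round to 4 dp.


Shrinkage = ((126.2-122.3)/126.2)*100 = 3.0903 %


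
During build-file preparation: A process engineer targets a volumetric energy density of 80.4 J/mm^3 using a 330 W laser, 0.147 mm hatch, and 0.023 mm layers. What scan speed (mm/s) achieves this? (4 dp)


v = 330 / (80.4*0.147*0.023) = 1213.9833 mm/s


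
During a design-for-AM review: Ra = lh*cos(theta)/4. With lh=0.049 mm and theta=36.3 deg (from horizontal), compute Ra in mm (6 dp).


Ra = 0.049 * cos(36.3) / 4 = 0.009873 mm


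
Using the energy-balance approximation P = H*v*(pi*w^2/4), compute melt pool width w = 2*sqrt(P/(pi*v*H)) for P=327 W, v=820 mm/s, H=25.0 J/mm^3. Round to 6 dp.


w = 2*sqrt(327/(pi*820*25.0)) = 0.142512 mm


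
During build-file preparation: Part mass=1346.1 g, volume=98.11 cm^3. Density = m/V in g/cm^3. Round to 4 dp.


rho = 1346.1 / 98.11 = 13.7203 g/cm^3


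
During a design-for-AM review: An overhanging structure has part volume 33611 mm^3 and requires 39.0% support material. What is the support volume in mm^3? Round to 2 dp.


V_support = 33611 * 0.39 = 13108.29 mm^3


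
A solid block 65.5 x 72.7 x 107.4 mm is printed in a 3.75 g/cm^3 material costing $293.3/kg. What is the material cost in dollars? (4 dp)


V = 65.5 * 72.7 * 107.4 = 511422.69 mm^3 = 511.42269 cm^3
Mass = 511.42269 * 3.75 / 1000 = 1.91783509 kg
Cost = 1.91783509 * 293.3 = 562.501 $


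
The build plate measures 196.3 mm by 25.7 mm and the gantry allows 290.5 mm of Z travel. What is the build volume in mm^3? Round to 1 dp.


V = 196.3 * 25.7 * 290.5 = 1465546.4 mm^3


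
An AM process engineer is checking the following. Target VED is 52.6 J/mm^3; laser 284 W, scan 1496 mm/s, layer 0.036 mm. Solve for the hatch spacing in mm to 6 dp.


h = 284 / (52.6*1496*0.036) = 0.100253 mm


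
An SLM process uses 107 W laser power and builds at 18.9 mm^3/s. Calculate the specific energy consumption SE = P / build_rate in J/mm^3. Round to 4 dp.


SE = 107 / 18.9 = 5.6614 J/mm^3


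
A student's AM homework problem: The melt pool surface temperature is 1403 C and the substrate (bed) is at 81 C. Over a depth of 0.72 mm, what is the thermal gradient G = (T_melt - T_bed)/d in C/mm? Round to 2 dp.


G = (1403-81)/0.72 = 1836.11 C/mm


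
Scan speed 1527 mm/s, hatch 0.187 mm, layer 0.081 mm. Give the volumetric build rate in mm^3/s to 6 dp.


Rate = 1527 * 0.187 * 0.081 = 23.129469 mm^3/s


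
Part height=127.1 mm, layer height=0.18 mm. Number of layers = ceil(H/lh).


Layers = ceil(127.1/0.18) = 707


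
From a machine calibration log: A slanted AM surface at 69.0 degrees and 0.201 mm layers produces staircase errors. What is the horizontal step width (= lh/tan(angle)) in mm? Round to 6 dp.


step = 0.201 / tan(69.0) = 0.077157 mm


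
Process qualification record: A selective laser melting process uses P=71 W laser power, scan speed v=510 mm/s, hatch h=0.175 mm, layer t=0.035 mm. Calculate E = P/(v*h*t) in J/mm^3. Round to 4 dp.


E = 71 / (510*0.175*0.035) = 22.7291 J/mm^3


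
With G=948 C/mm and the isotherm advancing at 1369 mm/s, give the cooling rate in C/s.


CR = 948 * 1369 = 1297812 C/s


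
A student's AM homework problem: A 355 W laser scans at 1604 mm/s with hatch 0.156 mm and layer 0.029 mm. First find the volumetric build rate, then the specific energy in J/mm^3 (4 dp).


Build rate = 1604 * 0.156 * 0.029 = 7.256496 mm^3/s
SE = 355 / 7.256496 = 48.9217 J/mm^3


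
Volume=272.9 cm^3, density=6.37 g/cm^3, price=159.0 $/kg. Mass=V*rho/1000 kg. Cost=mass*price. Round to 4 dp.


Mass = 272.9*6.37/1000 = 1.738373 kg
Cost = 1.738373 * 159.0 = 276.4013 $


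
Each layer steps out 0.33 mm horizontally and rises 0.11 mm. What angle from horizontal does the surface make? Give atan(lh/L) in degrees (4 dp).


angle = atan(0.11/0.33) = 18.4349 degrees


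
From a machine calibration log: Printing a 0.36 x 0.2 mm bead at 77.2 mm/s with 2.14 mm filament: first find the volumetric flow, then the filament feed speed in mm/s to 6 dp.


Q = 0.36 * 0.2 * 77.2 = 5.5584 mm^3/s
A_fil = pi*(2.14/2)^2 = 3.59680943 mm^2
v_feed = 5.5584 / 3.59680943 = 1.54537 mm/s


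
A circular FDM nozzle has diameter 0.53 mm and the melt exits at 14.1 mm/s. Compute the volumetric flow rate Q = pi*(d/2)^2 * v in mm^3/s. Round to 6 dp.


A = pi*(0.53/2)^2 = 0.22061834 mm^2
Q = 0.22061834 * 14.1 = 3.110719 mm^3/s


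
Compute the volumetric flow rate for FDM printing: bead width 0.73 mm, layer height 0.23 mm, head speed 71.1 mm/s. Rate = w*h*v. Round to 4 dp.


Rate = 0.73 * 0.23 * 71.1 = 11.9377 mm^3/s


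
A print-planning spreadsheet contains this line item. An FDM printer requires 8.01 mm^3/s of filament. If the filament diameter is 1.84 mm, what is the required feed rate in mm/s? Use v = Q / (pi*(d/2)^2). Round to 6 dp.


A = pi*(1.84/2)^2 = 2.659044
v = 8.01 / 2.659044 = 3.012361 mm/s


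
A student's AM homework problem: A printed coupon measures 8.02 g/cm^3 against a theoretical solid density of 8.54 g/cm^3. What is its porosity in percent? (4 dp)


Porosity = (1-8.02/8.54)*100 = 6.089 %


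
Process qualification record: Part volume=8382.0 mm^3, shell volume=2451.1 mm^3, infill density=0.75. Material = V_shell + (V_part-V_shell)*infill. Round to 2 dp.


V_infill = (8382.0 - 2451.1) * 0.75 = 4448.18
V_total = 2451.1 + 4448.18 = 6899.28 mm^3


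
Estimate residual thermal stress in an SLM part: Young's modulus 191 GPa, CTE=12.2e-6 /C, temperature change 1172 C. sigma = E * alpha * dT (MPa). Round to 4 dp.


sigma = 191*1000 * 12.2e-6 * 1172 = 2730.9944 MPa


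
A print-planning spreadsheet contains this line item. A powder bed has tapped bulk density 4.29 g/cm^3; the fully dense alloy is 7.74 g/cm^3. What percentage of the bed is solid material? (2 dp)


Packing = (4.29/7.74)*100 = 55.43 %


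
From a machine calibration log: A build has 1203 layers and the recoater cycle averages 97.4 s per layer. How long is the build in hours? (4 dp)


t = 1203 * 97.4 / 3600 = 32.5478 hrs


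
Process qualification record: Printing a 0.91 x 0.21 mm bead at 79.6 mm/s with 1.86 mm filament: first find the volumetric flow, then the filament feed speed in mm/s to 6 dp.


Q = 0.91 * 0.21 * 79.6 = 15.21156 mm^3/s
A_fil = pi*(1.86/2)^2 = 2.71716349 mm^2
v_feed = 15.21156 / 2.71716349 = 5.598323 mm/s


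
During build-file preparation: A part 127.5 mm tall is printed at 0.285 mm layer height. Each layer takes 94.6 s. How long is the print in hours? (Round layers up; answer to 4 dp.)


Layers = ceil(127.5/0.285) = 448
t = 448 * 94.6 / 3600 = 11.7724 hrs


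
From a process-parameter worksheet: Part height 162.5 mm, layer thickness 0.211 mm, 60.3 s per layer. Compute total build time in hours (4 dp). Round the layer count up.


Layers = ceil(162.5/0.211) = 771
t = 771 * 60.3 / 3600 = 12.9143 hrs


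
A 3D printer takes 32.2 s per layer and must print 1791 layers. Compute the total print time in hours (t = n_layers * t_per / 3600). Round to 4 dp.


t = 1791 * 32.2 / 3600 = 16.0195 hrs


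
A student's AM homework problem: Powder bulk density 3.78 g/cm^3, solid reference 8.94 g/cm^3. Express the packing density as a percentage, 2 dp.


Packing = (3.78/8.94)*100 = 42.28 %


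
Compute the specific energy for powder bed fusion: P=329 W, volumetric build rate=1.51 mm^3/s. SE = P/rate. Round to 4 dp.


SE = 329 / 1.51 = 217.8808 J/mm^3


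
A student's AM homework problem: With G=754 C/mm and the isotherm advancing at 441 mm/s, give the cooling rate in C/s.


CR = 754 * 441 = 332514 C/s


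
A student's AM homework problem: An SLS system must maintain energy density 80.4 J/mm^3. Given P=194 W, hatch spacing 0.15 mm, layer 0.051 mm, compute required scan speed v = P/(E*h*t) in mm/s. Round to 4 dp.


v = 194 / (80.4*0.15*0.051) = 315.4164 mm/s


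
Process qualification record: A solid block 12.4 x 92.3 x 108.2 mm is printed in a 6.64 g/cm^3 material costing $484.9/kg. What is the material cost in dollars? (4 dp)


V = 12.4 * 92.3 * 108.2 = 123837.064 mm^3 = 123.837064 cm^3
Mass = 123.837064 * 6.64 / 1000 = 0.8222781 kg
Cost = 0.8222781 * 484.9 = 398.7227 $


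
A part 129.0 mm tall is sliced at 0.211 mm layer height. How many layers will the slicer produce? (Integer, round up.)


Layers = ceil(129.0/0.211) = 612


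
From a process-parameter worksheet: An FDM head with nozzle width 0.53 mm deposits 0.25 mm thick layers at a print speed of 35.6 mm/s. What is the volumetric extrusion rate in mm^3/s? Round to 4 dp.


Rate = 0.53 * 0.25 * 35.6 = 4.717 mm^3/s


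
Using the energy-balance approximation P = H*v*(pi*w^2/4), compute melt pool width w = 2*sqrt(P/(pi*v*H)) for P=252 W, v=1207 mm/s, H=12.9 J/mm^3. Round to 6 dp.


w = 2*sqrt(252/(pi*1207*12.9)) = 0.143551 mm


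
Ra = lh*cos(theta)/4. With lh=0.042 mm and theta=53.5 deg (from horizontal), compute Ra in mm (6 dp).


Ra = 0.042 * cos(53.5) / 4 = 0.006246 mm


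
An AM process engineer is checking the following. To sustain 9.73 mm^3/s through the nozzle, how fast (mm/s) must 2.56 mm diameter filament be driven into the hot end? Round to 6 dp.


A = pi*(2.56/2)^2 = 5.147185
v = 9.73 / 5.147185 = 1.890354 mm/s


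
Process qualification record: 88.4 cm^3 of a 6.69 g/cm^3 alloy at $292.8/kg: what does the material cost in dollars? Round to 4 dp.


Mass = 88.4*6.69/1000 = 0.591396 kg
Cost = 0.591396 * 292.8 = 173.1607 $


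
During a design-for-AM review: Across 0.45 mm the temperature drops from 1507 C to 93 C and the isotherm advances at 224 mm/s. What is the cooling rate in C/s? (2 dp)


G = (1507-93)/0.45 = 3142.22222222 C/mm
CR = 3142.22222222 * 224 = 703857.78 C/s


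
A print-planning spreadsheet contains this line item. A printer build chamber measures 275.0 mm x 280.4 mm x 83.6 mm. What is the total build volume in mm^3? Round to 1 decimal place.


V = 275.0 * 280.4 * 83.6 = 6446396.0 mm^3


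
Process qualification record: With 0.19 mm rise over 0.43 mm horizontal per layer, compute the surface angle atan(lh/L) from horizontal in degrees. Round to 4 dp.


angle = atan(0.19/0.43) = 23.8387 degrees


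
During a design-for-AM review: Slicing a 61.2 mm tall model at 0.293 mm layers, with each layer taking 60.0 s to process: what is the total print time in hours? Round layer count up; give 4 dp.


Layers = ceil(61.2/0.293) = 209
t = 209 * 60.0 / 3600 = 3.4833 hrs


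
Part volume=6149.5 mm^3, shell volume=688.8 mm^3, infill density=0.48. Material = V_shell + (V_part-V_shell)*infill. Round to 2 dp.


V_infill = (6149.5 - 688.8) * 0.48 = 2621.14
V_total = 688.8 + 2621.14 = 3309.94 mm^3


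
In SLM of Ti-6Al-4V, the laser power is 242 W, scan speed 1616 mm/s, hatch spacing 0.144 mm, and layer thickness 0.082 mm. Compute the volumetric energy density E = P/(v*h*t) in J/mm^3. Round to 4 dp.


E = 242 / (1616*0.144*0.082) = 12.6823 J/mm^3


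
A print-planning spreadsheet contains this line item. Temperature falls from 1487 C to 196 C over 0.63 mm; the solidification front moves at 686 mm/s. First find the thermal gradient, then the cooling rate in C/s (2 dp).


G = (1487-196)/0.63 = 2049.20634921 C/mm
CR = 2049.20634921 * 686 = 1405755.56 C/s


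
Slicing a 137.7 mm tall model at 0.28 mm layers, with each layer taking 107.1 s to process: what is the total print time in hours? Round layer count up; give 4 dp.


Layers = ceil(137.7/0.28) = 492
t = 492 * 107.1 / 3600 = 14.637 hrs


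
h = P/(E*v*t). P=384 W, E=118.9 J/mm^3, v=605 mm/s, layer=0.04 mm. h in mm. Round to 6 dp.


h = 384 / (118.9*605*0.04) = 0.133455 mm


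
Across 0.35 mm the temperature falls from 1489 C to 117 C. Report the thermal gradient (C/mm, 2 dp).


G = (1489-117)/0.35 = 3920.0 C/mm


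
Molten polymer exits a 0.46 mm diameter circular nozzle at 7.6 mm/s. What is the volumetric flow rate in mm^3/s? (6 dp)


A = pi*(0.46/2)^2 = 0.16619025 mm^2
Q = 0.16619025 * 7.6 = 1.263046 mm^3/s


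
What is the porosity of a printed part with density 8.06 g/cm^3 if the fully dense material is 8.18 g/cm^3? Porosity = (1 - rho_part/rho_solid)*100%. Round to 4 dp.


Porosity = (1-8.06/8.18)*100 = 1.467 %


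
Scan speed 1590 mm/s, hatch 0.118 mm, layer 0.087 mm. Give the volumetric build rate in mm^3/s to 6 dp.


Rate = 1590 * 0.118 * 0.087 = 16.32294 mm^3/s


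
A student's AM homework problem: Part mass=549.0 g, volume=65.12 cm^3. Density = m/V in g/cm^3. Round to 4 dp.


rho = 549.0 / 65.12 = 8.4306 g/cm^3


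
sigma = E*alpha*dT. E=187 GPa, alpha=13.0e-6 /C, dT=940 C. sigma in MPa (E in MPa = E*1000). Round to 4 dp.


sigma = 187*1000 * 13.0e-6 * 940 = 2285.14 MPa


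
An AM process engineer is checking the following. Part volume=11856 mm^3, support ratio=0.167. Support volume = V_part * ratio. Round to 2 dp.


V_support = 11856 * 0.167 = 1979.95 mm^3


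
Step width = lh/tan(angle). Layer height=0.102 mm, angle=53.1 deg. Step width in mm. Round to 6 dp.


step = 0.102 / tan(53.1) = 0.076584 mm


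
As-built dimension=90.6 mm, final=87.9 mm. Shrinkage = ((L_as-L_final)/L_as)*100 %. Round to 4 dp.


Shrinkage = ((90.6-87.9)/90.6)*100 = 2.9801 %


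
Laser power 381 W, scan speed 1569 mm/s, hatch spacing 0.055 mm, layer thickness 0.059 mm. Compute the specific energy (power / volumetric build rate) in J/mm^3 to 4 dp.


Build rate = 1569 * 0.055 * 0.059 = 5.091405 mm^3/s
SE = 381 / 5.091405 = 74.832 J/mm^3


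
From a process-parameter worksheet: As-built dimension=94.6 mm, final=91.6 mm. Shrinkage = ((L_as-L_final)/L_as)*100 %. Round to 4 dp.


Shrinkage = ((94.6-91.6)/94.6)*100 = 3.1712 %


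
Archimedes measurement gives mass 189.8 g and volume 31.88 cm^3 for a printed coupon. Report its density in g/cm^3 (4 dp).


rho = 189.8 / 31.88 = 5.9536 g/cm^3


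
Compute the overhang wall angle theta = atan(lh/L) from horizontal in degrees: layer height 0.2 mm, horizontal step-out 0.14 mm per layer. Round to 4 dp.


angle = atan(0.2/0.14) = 55.008 degrees


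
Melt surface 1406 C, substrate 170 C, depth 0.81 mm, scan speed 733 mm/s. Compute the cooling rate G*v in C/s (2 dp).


G = (1406-170)/0.81 = 1525.92592593 C/mm
CR = 1525.92592593 * 733 = 1118503.7 C/s


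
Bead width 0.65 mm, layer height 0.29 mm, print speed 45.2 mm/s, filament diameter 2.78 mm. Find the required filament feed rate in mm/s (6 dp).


Q = 0.65 * 0.29 * 45.2 = 8.5202 mm^3/s
A_fil = pi*(2.78/2)^2 = 6.06987117 mm^2
v_feed = 8.5202 / 6.06987117 = 1.403687 mm/s


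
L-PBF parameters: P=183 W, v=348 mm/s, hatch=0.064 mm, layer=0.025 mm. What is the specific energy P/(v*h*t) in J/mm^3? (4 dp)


Build rate = 348 * 0.064 * 0.025 = 0.5568 mm^3/s
SE = 183 / 0.5568 = 328.6638 J/mm^3


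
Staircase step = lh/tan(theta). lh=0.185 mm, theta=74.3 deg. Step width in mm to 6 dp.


step = 0.185 / tan(74.3) = 0.052001 mm


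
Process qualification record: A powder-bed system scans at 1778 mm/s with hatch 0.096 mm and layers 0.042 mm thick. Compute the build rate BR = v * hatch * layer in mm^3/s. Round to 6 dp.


Rate = 1778 * 0.096 * 0.042 = 7.168896 mm^3/s


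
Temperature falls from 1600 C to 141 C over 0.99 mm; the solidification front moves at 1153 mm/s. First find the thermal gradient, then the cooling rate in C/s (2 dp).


G = (1600-141)/0.99 = 1473.73737374 C/mm
CR = 1473.73737374 * 1153 = 1699219.19 C/s


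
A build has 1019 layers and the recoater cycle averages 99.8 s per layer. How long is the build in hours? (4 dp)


t = 1019 * 99.8 / 3600 = 28.2489 hrs


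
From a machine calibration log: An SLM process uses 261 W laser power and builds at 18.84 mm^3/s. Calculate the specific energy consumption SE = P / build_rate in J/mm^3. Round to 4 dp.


SE = 261 / 18.84 = 13.8535 J/mm^3


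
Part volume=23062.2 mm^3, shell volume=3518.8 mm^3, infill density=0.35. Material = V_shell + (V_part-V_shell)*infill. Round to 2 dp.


V_infill = (23062.2 - 3518.8) * 0.35 = 6840.19
V_total = 3518.8 + 6840.19 = 10358.99 mm^3


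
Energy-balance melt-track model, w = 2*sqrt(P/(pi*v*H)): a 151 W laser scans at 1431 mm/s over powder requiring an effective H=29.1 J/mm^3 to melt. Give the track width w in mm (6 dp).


w = 2*sqrt(151/(pi*1431*29.1)) = 0.067948 mm


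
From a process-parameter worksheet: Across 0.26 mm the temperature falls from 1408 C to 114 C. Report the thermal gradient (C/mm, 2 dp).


G = (1408-114)/0.26 = 4976.92 C/mm
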